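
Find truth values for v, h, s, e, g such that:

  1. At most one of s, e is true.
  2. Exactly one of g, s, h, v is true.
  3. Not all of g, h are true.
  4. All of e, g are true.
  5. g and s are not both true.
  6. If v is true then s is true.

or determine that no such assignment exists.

v = False, h = False, s = False, e = True, g = True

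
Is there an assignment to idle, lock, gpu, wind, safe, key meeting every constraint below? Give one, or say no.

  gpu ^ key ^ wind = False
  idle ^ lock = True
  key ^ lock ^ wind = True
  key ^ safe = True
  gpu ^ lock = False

Unsatisfiable — no assignment works.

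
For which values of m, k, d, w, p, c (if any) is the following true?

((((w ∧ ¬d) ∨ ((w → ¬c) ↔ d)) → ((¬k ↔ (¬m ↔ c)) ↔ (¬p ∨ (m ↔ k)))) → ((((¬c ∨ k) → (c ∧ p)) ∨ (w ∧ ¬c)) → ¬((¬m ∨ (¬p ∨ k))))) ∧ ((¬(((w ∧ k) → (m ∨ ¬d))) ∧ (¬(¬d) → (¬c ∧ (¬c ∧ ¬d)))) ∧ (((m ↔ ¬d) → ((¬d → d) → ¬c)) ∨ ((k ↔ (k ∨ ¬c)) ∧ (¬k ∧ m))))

Unsatisfiable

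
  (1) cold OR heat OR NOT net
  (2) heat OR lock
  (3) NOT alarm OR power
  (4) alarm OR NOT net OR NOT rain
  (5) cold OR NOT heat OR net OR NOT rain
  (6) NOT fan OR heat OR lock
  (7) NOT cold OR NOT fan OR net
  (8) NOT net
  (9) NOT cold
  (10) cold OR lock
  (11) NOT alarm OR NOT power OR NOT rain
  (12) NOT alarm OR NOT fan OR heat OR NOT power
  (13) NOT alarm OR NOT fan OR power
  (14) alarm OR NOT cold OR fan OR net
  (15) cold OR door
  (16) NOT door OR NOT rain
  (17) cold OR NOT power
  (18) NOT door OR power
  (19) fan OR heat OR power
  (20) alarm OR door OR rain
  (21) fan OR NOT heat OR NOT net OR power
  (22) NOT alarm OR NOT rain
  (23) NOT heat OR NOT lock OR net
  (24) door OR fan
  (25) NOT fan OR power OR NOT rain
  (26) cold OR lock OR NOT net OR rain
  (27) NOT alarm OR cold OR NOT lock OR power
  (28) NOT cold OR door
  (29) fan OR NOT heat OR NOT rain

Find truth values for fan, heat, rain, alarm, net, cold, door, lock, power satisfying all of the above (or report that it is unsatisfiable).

Case net = True:
  Clause (NOT net) is falsified — contradiction.
Case net = False:
  (NOT cold) forces cold = False.
  (cold OR lock) forces lock = True.
  (cold OR door) forces door = True.
  (NOT door OR NOT rain) forces rain = False.
  (cold OR NOT power) forces power = False.
  Clause (NOT door OR power) is falsified — contradiction.
Both cases fail, so the formula is unsatisfiable.

The formula is unsatisfiable.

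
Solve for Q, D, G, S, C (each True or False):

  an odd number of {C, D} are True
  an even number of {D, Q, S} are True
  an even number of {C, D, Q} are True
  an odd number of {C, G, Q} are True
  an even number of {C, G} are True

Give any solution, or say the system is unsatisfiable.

Q: True, D: True, G: False, S: False, C: False

{C, D}: 1 true → odd ✓
{D, Q, S}: 2 true → even ✓
{C, D, Q}: 2 true → even ✓
{C, G, Q}: 1 true → odd ✓
{C, G}: 0 true → even ✓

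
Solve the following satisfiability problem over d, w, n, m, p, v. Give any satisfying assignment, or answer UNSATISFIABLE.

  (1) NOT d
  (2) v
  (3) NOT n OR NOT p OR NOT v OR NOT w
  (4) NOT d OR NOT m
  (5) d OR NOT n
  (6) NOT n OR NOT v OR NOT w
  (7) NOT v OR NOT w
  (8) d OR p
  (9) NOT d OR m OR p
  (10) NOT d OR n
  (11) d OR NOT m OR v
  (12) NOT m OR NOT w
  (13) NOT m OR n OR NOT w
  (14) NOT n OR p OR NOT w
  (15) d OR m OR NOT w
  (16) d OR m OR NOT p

d = False; w = False; n = False; m = True; p = True; v = True

Unit clause (NOT d) forces d = False.
Unit clause (v) forces v = True.
In (d OR NOT n) only NOT n is left, so n = False.
In (NOT v OR NOT w) only NOT w is left, so w = False.
In (d OR p) only p is left, so p = True.
In (d OR m OR NOT p) only m is left, so m = True.
All clauses satisfied.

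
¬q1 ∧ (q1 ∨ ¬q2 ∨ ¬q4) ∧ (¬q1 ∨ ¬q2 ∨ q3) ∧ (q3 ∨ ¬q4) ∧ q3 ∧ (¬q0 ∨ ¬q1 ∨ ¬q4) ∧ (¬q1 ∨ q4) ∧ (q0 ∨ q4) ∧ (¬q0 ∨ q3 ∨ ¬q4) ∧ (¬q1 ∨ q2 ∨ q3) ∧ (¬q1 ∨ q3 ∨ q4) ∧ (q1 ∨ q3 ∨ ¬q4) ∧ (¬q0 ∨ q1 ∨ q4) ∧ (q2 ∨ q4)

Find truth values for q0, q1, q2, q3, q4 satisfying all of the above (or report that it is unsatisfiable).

q0 = False; q1 = False; q2 = False; q3 = True; q4 = True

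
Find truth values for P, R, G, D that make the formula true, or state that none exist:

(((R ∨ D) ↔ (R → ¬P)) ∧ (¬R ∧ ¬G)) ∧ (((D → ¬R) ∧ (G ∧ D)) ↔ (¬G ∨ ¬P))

No satisfying assignment exists.

Case G = True: the conjunct ¬G is False.
Case G = False: the conjunct ((D → ¬R) ∧ (G ∧ D)) ↔ (¬G ∨ ¬P) becomes ((D → ¬R) ∧ False) ↔ (True ∨ ¬P) = False.
Both cases fail — unsatisfiable.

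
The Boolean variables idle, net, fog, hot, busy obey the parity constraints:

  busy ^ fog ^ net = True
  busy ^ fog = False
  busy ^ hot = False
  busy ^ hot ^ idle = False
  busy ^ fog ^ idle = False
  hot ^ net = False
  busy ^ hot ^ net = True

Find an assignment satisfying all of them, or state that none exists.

idle = False; net = True; fog = True; hot = True; busy = True

busy ^ fog ^ net = T ^ T ^ T = True ✓
busy ^ fog = T ^ T = False ✓
busy ^ hot = T ^ T = False ✓
busy ^ hot ^ idle = T ^ T ^ F = False ✓
busy ^ fog ^ idle = T ^ T ^ F = False ✓
hot ^ net = T ^ T = False ✓
busy ^ hot ^ net = T ^ T ^ T = True ✓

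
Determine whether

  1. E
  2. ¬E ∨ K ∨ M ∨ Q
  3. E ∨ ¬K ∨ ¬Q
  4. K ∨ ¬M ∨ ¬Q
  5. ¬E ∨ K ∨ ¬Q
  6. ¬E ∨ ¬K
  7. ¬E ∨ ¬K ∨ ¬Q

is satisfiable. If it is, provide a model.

E=T; Q=F; M=T; K=F

Unit clause (E) forces E = True.
In (¬E ∨ ¬K) only ¬K is left, so K = False.
In (¬E ∨ K ∨ ¬Q) only ¬Q is left, so Q = False.
In (¬E ∨ K ∨ M ∨ Q) only M is left, so M = True.
All clauses satisfied.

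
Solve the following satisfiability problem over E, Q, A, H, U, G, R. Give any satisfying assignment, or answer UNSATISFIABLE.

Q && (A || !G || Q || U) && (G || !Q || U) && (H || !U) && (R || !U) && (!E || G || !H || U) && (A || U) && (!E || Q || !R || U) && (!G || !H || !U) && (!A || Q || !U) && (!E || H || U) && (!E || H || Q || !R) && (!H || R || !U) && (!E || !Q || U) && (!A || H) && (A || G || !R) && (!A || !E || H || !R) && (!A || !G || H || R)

Unit clause (Q) forces Q = True.
Set E = False.
Try A = False:
  (A || U) forces U = True.
  (H || !U) forces H = True.
  (R || !U) forces R = True.
  (!G || !H || !U) forces G = False.
  clause (A || G || !R) is falsified — backtrack.
So A = True.
  then (!A || H) forces H = True.
Set U = False.
  then (G || !Q || U) forces G = True.
Set R = True.
All clauses satisfied.

E = False; Q = True; A = True; H = True; U = False; G = True; R = True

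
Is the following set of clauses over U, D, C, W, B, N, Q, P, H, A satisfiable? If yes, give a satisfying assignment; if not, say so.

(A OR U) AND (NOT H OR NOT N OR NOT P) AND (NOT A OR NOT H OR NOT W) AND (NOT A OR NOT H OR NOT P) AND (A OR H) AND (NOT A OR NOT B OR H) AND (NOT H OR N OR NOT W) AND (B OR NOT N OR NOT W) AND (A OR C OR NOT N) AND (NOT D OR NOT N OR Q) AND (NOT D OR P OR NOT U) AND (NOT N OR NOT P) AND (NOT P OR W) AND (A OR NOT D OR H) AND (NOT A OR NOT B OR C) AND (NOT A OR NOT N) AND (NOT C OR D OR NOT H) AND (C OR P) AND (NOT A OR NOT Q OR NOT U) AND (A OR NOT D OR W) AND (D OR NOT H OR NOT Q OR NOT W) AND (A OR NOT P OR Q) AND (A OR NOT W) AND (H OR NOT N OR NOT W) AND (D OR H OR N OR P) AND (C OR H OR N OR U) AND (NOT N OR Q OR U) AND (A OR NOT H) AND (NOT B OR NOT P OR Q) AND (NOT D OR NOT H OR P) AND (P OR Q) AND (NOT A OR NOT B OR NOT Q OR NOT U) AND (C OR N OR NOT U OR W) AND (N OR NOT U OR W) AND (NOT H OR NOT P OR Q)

U = True, D = True, C = False, W = True, B = False, N = False, Q = False, P = True, H = False, A = True

Set U = True.
Set D = True.
  then (NOT D OR P OR NOT U) forces P = True.
  then (NOT N OR NOT P) forces N = False.
  then (NOT P OR W) forces W = True.
  then (A OR NOT W) forces A = True.
  then (NOT A OR NOT H OR NOT W) forces H = False.
  then (NOT A OR NOT B OR H) forces B = False.
  then (NOT A OR NOT Q OR NOT U) forces Q = False.
Set C = False.
All clauses satisfied.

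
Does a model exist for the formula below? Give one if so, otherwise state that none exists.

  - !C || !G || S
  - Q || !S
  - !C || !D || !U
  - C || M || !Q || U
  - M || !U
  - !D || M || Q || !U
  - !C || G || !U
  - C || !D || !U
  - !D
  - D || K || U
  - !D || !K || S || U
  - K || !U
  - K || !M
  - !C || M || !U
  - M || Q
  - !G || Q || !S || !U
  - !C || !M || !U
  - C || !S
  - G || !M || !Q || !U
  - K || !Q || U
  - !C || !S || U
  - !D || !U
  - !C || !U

Unit clause (!D) forces D = False.
Set Q = False.
  then (Q || !S) forces S = False.
  then (M || Q) forces M = True.
  then (K || !M) forces K = True.
Set U = True.
  then (!C || !M || !U) forces C = False.
Set G = False.
All clauses satisfied.

Q = False, U = True, C = False, K = True, S = False, M = True, G = False, D = False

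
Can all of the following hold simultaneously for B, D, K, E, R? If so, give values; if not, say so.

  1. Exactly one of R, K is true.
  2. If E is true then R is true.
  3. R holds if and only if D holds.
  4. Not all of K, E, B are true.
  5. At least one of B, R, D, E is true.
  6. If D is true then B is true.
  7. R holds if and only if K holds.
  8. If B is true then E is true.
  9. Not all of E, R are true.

Case K = True:
  (1) with K=T forces R = False.
  Constraint (7) is violated (R=F, K=T) — contradiction.
Case K = False:
  (1) with K=F forces R = True.
  Constraint (7) is violated (R=T, K=F) — contradiction.
Both cases fail — unsatisfiable.

Unsatisfiable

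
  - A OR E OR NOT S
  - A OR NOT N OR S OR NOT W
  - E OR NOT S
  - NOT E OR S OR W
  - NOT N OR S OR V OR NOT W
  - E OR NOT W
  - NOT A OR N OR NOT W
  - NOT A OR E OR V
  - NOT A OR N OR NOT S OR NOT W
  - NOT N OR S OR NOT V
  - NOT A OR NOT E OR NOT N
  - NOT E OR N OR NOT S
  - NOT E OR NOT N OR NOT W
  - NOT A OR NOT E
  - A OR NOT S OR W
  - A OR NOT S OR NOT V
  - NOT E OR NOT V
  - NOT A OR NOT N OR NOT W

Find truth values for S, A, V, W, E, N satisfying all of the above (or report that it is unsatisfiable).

S=F, A=F, V=F, W=F, E=F, N=F

Try S = True:
  (E OR NOT S) forces E = True.
  (NOT E OR N OR NOT S) forces N = True.
  (NOT A OR NOT E OR NOT N) forces A = False.
  (NOT E OR NOT N OR NOT W) forces W = False.
  clause (A OR NOT S OR W) is falsified — backtrack.
So S = False.
Set A = False.
Set V = False.
Set W = False.
  then (NOT E OR S OR W) forces E = False.
Set N = False.
All clauses satisfied.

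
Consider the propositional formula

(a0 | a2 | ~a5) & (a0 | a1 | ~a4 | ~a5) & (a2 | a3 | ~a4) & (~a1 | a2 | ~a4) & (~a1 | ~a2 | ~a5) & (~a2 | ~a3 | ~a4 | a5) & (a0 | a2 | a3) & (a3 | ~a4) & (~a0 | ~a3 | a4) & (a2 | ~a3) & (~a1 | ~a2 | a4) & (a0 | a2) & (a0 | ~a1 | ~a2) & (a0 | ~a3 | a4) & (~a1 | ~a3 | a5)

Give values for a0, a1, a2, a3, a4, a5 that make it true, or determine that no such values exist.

a0: True; a1: False; a2: True; a3: True; a4: True; a5: True

Set a0 = True.
Set a1 = False.
Set a2 = True.
Set a3 = True.
  then (~a0 | ~a3 | a4) forces a4 = True.
  then (~a2 | ~a3 | ~a4 | a5) forces a5 = True.
All clauses satisfied.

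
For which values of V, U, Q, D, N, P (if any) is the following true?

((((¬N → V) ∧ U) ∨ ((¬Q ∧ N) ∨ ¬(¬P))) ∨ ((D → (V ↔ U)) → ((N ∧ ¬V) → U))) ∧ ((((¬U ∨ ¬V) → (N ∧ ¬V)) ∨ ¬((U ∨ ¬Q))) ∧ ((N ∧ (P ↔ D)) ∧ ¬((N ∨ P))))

Unsatisfiable — no assignment works.

Case N = True: the conjunct ¬((N ∨ P)) becomes ¬((True ∨ P)) = False.
Case N = False: the conjunct N is False.
Both cases fail — unsatisfiable.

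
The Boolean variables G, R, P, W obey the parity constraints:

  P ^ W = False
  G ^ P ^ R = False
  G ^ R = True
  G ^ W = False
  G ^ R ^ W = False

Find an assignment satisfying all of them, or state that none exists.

G = True; R = False; P = True; W = True

P ^ W = T ^ T = False ✓
G ^ P ^ R = T ^ T ^ F = False ✓
G ^ R = T ^ F = True ✓
G ^ W = T ^ T = False ✓
G ^ R ^ W = T ^ F ^ T = False ✓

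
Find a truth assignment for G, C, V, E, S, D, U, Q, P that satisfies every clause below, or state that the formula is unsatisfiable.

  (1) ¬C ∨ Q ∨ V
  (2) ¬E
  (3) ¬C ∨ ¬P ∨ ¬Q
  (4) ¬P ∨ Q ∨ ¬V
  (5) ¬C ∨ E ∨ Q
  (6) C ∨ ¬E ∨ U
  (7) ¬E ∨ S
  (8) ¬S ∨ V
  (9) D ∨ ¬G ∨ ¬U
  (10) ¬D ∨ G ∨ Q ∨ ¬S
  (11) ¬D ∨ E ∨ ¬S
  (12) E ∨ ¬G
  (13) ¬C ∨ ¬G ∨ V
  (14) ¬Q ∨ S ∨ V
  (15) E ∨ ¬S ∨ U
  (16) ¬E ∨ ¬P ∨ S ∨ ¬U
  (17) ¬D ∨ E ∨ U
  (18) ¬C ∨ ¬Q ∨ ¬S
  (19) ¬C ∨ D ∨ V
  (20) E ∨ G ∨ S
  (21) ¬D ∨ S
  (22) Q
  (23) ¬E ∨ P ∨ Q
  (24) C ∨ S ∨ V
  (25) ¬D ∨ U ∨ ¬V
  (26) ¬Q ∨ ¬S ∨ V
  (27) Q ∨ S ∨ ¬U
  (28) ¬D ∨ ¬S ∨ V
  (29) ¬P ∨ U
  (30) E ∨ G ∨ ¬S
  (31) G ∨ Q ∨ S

Case E = True:
  Clause (¬E) is falsified — contradiction.
Case E = False:
  (E ∨ ¬G) forces G = False.
  (E ∨ G ∨ S) forces S = True.
  Clause (E ∨ G ∨ ¬S) is falsified — contradiction.
Both cases fail, so the formula is unsatisfiable.

Unsatisfiable — no assignment works.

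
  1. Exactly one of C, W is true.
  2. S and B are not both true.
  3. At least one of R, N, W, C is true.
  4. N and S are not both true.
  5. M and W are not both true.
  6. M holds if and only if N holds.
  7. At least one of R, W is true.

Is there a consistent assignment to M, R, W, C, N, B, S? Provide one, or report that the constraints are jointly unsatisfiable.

M: True, R: True, W: False, C: True, N: True, B: False, S: False

  (1) {C, W}: 1 true — exactly one ✓
  (2) S=F, B=F — not both ✓
  (3) {R, N, W, C}: 3 true — at least one ✓
  (4) N=T, S=F — not both ✓
  (5) M=T, W=F — not both ✓
  (6) M=T, N=T — same ✓
  (7) {R, W}: 1 true — at least one ✓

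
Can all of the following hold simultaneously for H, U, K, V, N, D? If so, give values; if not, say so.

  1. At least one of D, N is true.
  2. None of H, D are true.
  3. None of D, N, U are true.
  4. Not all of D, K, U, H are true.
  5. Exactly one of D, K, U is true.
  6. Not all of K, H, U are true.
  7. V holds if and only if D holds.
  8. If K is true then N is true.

Unsatisfiable — no assignment works.

Case N = True:
  Constraint (3) is violated (N=T) — contradiction.
Case N = False:
  (1) with N=F forces D = True.
  Constraint (2) is violated (D=T) — contradiction.
Both cases fail — unsatisfiable.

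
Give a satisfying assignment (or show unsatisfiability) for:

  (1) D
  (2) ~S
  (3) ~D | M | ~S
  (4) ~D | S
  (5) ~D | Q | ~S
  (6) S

UNSATISFIABLE

Case S = True:
  Clause (~S) is falsified — contradiction.
Case S = False:
  Clause (S) is falsified — contradiction.
Both cases fail, so the formula is unsatisfiable.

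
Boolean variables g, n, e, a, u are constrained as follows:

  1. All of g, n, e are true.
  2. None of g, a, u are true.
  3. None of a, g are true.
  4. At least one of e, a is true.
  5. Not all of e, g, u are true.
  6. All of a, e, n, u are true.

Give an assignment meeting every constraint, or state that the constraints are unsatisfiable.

Unsatisfiable — no assignment works.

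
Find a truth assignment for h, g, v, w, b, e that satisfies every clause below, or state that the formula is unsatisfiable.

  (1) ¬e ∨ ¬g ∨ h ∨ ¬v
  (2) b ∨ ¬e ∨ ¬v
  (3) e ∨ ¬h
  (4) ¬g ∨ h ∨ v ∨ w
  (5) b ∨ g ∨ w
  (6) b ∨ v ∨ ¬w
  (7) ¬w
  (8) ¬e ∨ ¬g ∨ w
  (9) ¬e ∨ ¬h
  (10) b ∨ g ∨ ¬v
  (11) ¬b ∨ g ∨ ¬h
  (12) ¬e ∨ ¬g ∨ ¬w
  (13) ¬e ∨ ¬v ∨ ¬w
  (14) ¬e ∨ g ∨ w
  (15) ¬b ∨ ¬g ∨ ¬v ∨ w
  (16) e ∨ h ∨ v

h: False, g: False, v: True, w: False, b: True, e: False

Unit clause (¬w) forces w = False.
Try h = True:
  (e ∨ ¬h) forces e = True.
  clause (¬e ∨ ¬h) is falsified — backtrack.
So h = False.
Set g = False.
  then (b ∨ g ∨ w) forces b = True.
  then (¬e ∨ g ∨ w) forces e = False.
  then (e ∨ h ∨ v) forces v = True.
All clauses satisfied.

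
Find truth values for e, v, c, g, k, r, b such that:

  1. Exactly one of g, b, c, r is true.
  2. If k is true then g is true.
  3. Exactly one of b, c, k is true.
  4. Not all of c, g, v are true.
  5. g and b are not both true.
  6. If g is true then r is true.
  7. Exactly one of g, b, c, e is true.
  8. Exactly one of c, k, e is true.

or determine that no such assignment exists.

e=F, v=T, c=T, g=F, k=F, r=F, b=F

  (1) {g, b, c, r}: 1 true — exactly one ✓
  (2) k=F ⇒ g: vacuous ✓
  (3) {b, c, k}: 1 true — exactly one ✓
  (4) {c, g, v}: 2/3 true — not all ✓
  (5) g=F, b=F — not both ✓
  (6) g=F ⇒ r: vacuous ✓
  (7) {g, b, c, e}: 1 true — exactly one ✓
  (8) {c, k, e}: 1 true — exactly one ✓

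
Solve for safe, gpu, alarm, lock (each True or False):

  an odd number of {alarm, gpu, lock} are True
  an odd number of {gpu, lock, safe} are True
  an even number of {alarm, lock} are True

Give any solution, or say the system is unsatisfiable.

safe = True, gpu = True, alarm = True, lock = True

{alarm, gpu, lock}: 3 true → odd ✓
{gpu, lock, safe}: 3 true → odd ✓
{alarm, lock}: 2 true → even ✓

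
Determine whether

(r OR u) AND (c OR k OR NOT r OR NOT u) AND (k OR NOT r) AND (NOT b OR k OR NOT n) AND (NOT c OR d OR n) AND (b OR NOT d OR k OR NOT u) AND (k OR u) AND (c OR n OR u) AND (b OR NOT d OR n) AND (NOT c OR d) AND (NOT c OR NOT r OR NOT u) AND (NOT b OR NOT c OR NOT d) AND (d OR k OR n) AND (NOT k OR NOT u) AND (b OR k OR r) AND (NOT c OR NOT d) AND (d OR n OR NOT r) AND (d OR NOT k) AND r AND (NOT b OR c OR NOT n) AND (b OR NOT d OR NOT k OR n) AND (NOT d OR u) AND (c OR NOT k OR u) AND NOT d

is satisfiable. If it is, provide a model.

Case d = True:
  Clause (NOT d) is falsified — contradiction.
Case d = False:
  (NOT c OR d) forces c = False.
  (d OR NOT k) forces k = False.
  (k OR NOT r) forces r = False.
  Clause (r) is falsified — contradiction.
Both cases fail, so the formula is unsatisfiable.

No satisfying assignment exists.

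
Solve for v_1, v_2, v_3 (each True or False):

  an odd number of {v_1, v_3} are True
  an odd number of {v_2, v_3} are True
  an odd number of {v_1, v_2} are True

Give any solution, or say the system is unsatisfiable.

Unsatisfiable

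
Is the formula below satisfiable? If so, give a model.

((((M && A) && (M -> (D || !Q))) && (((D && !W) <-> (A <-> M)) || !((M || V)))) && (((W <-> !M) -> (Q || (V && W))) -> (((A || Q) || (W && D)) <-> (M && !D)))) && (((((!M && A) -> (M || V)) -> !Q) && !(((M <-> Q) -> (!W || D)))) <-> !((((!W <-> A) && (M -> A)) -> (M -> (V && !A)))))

Case M = True: the formula simplifies to (((A && (D || !Q)) && ((D && !W) <-> A)) && ((!W -> (Q || (V && W))) -> (((A || Q) || (W && D)) <-> !D))) && ((!Q && !((Q -> (!W || D)))) <-> !((((!W <-> A) && A) -> (V && !A)))).
  A = True: simplifies to (((D || !Q) && (D && !W)) && ((!W -> (Q || (V && W))) -> !D)) && ((!Q && !((Q -> (!W || D)))) <-> !W).
    W = True: the conjunct !W is False.
    W = False: the conjunct (!Q && !((Q -> (!W || D)))) <-> !W becomes (!Q && False) <-> !False = False.
  A = False: the conjunct A is False.
Case M = False: the conjunct M is False.
Both cases fail — unsatisfiable.

No satisfying assignment exists.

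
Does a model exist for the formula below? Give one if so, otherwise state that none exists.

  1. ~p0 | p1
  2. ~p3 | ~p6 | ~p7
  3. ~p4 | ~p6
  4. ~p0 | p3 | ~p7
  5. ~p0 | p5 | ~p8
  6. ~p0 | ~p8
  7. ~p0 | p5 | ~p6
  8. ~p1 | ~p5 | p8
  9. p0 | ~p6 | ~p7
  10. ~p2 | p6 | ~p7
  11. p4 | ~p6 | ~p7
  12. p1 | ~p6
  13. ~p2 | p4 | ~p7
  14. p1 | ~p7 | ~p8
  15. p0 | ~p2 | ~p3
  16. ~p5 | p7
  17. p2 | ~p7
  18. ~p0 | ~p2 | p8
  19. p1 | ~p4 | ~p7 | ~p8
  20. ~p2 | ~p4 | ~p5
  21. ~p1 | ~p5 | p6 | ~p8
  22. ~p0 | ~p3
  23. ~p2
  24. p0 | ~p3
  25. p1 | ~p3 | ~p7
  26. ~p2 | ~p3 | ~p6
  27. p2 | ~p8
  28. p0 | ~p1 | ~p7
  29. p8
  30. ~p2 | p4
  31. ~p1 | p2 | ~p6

Case p8 = True:
  (~p0 | ~p8) forces p0 = False.
  (~p2) forces p2 = False.
  Clause (p2 | ~p8) is falsified — contradiction.
Case p8 = False:
  Clause (p8) is falsified — contradiction.
Both cases fail, so the formula is unsatisfiable.

UNSATISFIABLE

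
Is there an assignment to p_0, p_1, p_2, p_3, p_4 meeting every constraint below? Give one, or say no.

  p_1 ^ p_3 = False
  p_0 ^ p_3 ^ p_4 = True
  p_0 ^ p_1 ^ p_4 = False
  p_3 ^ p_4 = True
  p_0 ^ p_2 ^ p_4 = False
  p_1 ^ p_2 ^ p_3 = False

Unsatisfiable — no assignment works.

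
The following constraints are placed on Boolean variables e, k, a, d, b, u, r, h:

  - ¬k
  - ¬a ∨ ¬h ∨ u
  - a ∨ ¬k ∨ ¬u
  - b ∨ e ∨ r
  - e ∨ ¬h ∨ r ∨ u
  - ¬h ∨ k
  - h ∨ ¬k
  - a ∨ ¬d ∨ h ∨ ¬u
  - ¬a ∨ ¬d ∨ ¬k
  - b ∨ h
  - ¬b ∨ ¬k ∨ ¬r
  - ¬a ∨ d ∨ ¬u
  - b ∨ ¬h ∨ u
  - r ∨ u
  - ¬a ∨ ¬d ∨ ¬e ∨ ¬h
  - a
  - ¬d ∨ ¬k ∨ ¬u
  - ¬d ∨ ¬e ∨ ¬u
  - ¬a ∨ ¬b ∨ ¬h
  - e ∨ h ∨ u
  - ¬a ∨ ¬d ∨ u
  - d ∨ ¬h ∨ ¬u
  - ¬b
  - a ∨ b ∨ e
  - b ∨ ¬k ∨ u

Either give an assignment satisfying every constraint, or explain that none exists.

Case k = True:
  Clause (¬k) is falsified — contradiction.
Case k = False:
  (¬h ∨ k) forces h = False.
  (b ∨ h) forces b = True.
  Clause (¬b) is falsified — contradiction.
Both cases fail, so the formula is unsatisfiable.

No satisfying assignment exists.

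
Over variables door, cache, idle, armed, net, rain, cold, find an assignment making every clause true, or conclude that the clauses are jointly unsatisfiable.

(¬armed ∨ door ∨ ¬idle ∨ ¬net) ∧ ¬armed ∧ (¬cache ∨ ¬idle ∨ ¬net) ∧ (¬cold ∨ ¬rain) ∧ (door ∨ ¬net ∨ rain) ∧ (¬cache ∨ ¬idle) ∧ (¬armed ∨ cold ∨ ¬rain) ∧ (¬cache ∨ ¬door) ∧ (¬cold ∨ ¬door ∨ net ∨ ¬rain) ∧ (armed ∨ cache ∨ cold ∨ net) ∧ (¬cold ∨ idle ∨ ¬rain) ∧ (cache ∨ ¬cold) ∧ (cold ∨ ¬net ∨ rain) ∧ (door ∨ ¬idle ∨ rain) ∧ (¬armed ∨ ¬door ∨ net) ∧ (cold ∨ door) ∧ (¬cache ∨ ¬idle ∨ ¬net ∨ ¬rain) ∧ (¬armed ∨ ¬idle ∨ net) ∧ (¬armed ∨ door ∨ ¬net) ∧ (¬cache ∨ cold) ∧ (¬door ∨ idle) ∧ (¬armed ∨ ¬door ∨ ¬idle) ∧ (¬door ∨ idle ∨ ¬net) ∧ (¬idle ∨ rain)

door=F; cache=T; idle=F; armed=F; net=F; rain=F; cold=T

Unit clause (¬armed) forces armed = False.
Set door = False.
  then (cold ∨ door) forces cold = True.
  then (¬cold ∨ ¬rain) forces rain = False.
  then (door ∨ ¬net ∨ rain) forces net = False.
  then (cache ∨ ¬cold) forces cache = True.
  then (door ∨ ¬idle ∨ rain) forces idle = False.
All clauses satisfied.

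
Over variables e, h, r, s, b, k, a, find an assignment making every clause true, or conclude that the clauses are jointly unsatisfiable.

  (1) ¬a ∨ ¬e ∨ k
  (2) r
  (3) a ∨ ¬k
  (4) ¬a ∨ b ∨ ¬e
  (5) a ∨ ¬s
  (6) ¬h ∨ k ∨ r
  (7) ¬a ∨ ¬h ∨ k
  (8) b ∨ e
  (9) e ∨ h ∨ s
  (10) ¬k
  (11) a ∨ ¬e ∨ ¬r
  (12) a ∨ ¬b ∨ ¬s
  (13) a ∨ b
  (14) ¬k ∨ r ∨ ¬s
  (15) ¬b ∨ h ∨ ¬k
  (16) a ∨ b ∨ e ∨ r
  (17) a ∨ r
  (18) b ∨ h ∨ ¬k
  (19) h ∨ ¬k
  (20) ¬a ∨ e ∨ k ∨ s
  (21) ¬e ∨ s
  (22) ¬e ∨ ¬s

e=F, h=T, r=T, s=F, b=T, k=F, a=F

Unit clause (r) forces r = True.
Unit clause (¬k) forces k = False.
Set e = False.
  then (b ∨ e) forces b = True.
Set h = True.
  then (¬a ∨ ¬h ∨ k) forces a = False.
  then (a ∨ ¬b ∨ ¬s) forces s = False.
All clauses satisfied.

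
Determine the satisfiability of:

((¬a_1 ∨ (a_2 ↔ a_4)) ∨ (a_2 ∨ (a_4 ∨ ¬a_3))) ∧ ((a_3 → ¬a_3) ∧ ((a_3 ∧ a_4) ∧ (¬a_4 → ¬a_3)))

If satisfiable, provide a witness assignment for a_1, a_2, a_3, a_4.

UNSATISFIABLE

Case a_3 = True: the conjunct a_3 → ¬a_3 becomes True → ¬True = False.
Case a_3 = False: the conjunct a_3 is False.
Both cases fail — unsatisfiable.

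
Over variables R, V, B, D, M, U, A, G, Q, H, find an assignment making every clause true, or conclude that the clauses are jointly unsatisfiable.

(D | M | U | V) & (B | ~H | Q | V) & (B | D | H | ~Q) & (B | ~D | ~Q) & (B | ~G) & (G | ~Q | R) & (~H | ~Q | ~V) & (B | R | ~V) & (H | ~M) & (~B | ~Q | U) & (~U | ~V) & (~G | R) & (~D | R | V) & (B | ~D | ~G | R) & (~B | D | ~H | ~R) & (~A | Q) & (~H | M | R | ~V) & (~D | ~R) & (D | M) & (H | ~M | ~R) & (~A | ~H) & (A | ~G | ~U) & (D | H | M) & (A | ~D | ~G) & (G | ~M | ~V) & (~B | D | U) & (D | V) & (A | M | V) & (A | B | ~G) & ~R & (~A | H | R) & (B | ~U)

R: False, V: True, B: True, D: True, M: False, U: False, A: False, G: False, Q: False, H: False

Unit clause (~R) forces R = False.
In (~G | R) only ~G is left, so G = False.
In (G | ~Q | R) only ~Q is left, so Q = False.
In (~A | Q) only ~A is left, so A = False.
Try V = False:
  (~D | R | V) forces D = False.
  clause (D | V) is falsified — backtrack.
So V = True.
  then (B | R | ~V) forces B = True.
  then (~U | ~V) forces U = False.
  then (G | ~M | ~V) forces M = False.
  then (~B | D | U) forces D = True.
  then (~H | M | R | ~V) forces H = False.
All clauses satisfied.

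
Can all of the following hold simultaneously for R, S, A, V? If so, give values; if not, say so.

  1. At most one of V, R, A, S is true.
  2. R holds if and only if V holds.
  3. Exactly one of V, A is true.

R=F; S=F; A=T; V=F

  (1) {V, R, A, S}: 1 true — at most one ✓
  (2) R=F, V=F — same ✓
  (3) {V, A}: 1 true — exactly one ✓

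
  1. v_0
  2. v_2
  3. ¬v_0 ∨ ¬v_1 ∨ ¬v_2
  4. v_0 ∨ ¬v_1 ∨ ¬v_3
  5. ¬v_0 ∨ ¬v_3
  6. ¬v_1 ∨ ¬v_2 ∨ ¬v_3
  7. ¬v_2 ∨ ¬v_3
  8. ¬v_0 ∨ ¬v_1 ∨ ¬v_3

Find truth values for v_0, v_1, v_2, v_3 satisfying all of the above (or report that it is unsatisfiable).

v_0 = True, v_1 = False, v_2 = True, v_3 = False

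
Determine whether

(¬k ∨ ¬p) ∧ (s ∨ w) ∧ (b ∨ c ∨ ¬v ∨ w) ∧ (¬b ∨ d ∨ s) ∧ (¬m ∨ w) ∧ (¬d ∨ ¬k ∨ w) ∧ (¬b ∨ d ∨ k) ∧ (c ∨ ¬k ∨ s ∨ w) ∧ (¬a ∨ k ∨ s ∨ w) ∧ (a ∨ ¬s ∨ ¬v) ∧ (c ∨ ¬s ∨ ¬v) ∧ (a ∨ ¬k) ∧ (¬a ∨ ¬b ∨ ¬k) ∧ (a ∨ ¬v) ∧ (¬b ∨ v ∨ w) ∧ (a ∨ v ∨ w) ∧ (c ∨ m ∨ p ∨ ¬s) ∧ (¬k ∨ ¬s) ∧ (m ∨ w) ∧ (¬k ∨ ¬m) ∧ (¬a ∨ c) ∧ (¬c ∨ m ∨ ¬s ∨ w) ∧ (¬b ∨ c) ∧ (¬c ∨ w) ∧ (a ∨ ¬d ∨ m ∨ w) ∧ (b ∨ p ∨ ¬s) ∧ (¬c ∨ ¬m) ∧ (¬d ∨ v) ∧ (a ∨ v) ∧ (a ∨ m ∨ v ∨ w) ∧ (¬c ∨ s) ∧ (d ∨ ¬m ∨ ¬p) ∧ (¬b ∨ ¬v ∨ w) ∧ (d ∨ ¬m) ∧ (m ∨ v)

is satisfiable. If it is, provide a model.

Try w = False:
  (s ∨ w) forces s = True.
  (¬m ∨ w) forces m = False.
  clause (m ∨ w) is falsified — backtrack.
So w = True.
Set v = True.
  then (a ∨ ¬v) forces a = True.
  then (¬a ∨ c) forces c = True.
  then (¬c ∨ ¬m) forces m = False.
  then (¬c ∨ s) forces s = True.
  then (¬k ∨ ¬s) forces k = False.
Set d = False.
  then (¬b ∨ d ∨ k) forces b = False.
  then (b ∨ p ∨ ¬s) forces p = True.
All clauses satisfied.

w = True, v = True, d = False, a = True, k = False, p = True, s = True, b = False, m = False, c = True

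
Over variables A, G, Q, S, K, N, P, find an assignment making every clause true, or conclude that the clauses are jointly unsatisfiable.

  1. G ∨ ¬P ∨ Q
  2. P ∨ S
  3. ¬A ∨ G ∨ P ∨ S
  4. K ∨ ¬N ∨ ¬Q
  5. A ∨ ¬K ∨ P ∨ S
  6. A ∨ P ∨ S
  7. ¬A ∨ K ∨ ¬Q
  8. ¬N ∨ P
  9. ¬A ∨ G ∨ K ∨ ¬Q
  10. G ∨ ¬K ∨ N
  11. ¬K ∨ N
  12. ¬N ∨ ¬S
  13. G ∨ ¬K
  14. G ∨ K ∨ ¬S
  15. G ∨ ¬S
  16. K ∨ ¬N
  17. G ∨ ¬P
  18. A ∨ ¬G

Try A = False:
  (A ∨ ¬G) forces G = False.
  (G ∨ ¬K) forces K = False.
  (G ∨ K ∨ ¬S) forces S = False.
  (P ∨ S) forces P = True.
  clause (G ∨ ¬P) is falsified — backtrack.
So A = True.
Try G = False:
  (G ∨ ¬K) forces K = False.
  (¬A ∨ K ∨ ¬Q) forces Q = False.
  (G ∨ ¬P ∨ Q) forces P = False.
  (P ∨ S) forces S = True.
  clause (G ∨ K ∨ ¬S) is falsified — backtrack.
So G = True.
Set Q = True.
  then (¬A ∨ K ∨ ¬Q) forces K = True.
  then (¬K ∨ N) forces N = True.
  then (¬N ∨ ¬S) forces S = False.
  then (P ∨ S) forces P = True.
All clauses satisfied.

A: True, G: True, Q: True, S: False, K: True, N: True, P: True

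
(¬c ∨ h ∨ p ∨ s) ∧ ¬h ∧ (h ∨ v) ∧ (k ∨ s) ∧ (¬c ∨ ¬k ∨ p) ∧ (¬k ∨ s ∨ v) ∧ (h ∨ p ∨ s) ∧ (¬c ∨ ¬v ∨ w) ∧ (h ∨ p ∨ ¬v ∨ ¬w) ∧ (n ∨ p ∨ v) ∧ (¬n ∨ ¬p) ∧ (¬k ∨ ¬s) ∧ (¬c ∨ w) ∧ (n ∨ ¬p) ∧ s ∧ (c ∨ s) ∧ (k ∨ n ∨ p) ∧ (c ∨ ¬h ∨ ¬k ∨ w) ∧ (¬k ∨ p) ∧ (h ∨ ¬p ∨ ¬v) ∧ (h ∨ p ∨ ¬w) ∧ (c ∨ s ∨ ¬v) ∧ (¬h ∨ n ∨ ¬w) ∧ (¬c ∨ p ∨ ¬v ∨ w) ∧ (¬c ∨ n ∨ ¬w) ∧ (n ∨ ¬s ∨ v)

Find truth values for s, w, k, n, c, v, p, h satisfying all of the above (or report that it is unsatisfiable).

s = True; w = False; k = False; n = True; c = False; v = True; p = False; h = False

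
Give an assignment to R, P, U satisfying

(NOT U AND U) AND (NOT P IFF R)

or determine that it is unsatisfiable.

Case U = True: the conjunct NOT U is False.
Case U = False: the conjunct U is False.
Both cases fail — unsatisfiable.

No satisfying assignment exists.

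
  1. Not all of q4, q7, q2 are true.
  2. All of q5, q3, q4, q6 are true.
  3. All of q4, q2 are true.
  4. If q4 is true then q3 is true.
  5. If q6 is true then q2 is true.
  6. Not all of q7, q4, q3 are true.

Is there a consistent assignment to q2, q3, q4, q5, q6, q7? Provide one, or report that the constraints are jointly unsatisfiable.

q2 = True, q3 = True, q4 = True, q5 = True, q6 = True, q7 = False

  (1) {q4, q7, q2}: 2/3 true — not all ✓
  (2) {q5, q3, q4, q6}: all 4 true ✓
  (3) {q4, q2}: all 2 true ✓
  (4) q4=T ⇒ q3: T ✓
  (5) q6=T ⇒ q2: T ✓
  (6) {q7, q4, q3}: 2/3 true — not all ✓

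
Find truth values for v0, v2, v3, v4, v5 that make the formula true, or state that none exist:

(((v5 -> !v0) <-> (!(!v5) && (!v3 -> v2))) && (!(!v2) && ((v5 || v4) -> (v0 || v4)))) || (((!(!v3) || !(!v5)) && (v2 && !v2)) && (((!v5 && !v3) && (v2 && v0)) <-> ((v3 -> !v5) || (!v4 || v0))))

v0=F, v2=T, v3=F, v4=T, v5=T

  (((v5 -> !v0) <-> (!(!v5) && (!v3 -> v2))) && (!(!v2) && ((v5 || v4) -> (v0 || v4)))) || (((!(!v3) || !(!v5)) && (v2 && !v2)) && (((!v5 && !v3) && (v2 && v0)) <-> ((v3 -> !v5) || (!v4 || v0)))) = True
    ((v5 -> !v0) <-> (!(!v5) && (!v3 -> v2))) && (!(!v2) && ((v5 || v4) -> (v0 || v4))) = True
      (v5 -> !v0) <-> (!(!v5) && (!v3 -> v2)) = True
        v5 -> !v0 = True
          !v0 = True
        !(!v5) && (!v3 -> v2) = True
          !(!v5) = True
            !v5 = False
          !v3 -> v2 = True
            !v3 = True
      !(!v2) && ((v5 || v4) -> (v0 || v4)) = True
        !(!v2) = True
          !v2 = False
        (v5 || v4) -> (v0 || v4) = True
          v5 || v4 = True
          v0 || v4 = True
    ((!(!v3) || !(!v5)) && (v2 && !v2)) && (((!v5 && !v3) && (v2 && v0)) <-> ((v3 -> !v5) || (!v4 || v0))) = False
      (!(!v3) || !(!v5)) && (v2 && !v2) = False
        !(!v3) || !(!v5) = True
          !(!v3) = False
            !v3 = True
          !(!v5) = True
            !v5 = False
        v2 && !v2 = False
          !v2 = False
      ((!v5 && !v3) && (v2 && v0)) <-> ((v3 -> !v5) || (!v4 || v0)) = False
        (!v5 && !v3) && (v2 && v0) = False
          !v5 && !v3 = False
            !v5 = False
            !v3 = True
          v2 && v0 = False
        (v3 -> !v5) || (!v4 || v0) = True
          v3 -> !v5 = True
            !v5 = False
          !v4 || v0 = False
            !v4 = False
The formula evaluates to True.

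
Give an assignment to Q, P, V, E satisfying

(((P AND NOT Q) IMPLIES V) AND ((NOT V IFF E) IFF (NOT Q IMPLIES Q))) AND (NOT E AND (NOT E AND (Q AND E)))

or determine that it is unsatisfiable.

UNSATISFIABLE

Case E = True: the conjunct NOT E is False.
Case E = False: the conjunct E is False.
Both cases fail — unsatisfiable.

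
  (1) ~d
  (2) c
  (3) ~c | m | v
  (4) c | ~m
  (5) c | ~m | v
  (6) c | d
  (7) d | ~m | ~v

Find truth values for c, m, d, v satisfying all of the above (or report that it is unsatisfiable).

c = True, m = True, d = False, v = False

Unit clause (~d) forces d = False.
Unit clause (c) forces c = True.
Set m = True.
  then (d | ~m | ~v) forces v = False.
All clauses satisfied.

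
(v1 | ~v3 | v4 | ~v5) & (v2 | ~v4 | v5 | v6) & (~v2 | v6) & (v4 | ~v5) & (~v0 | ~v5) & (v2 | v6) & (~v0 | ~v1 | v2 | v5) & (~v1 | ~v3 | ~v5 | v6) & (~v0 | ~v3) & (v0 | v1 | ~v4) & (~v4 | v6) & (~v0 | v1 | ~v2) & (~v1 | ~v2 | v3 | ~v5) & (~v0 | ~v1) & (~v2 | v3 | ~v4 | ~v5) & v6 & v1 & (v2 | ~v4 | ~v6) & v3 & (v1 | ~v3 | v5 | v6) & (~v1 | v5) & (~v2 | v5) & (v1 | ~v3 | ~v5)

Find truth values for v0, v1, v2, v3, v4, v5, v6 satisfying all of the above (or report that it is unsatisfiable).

v0 = False; v1 = True; v2 = True; v3 = True; v4 = True; v5 = True; v6 = True

Unit clause (v6) forces v6 = True.
Unit clause (v1) forces v1 = True.
Unit clause (v3) forces v3 = True.
In (~v1 | v5) only v5 is left, so v5 = True.
In (v4 | ~v5) only v4 is left, so v4 = True.
In (~v0 | ~v5) only ~v0 is left, so v0 = False.
In (v2 | ~v4 | ~v6) only v2 is left, so v2 = True.
All clauses satisfied.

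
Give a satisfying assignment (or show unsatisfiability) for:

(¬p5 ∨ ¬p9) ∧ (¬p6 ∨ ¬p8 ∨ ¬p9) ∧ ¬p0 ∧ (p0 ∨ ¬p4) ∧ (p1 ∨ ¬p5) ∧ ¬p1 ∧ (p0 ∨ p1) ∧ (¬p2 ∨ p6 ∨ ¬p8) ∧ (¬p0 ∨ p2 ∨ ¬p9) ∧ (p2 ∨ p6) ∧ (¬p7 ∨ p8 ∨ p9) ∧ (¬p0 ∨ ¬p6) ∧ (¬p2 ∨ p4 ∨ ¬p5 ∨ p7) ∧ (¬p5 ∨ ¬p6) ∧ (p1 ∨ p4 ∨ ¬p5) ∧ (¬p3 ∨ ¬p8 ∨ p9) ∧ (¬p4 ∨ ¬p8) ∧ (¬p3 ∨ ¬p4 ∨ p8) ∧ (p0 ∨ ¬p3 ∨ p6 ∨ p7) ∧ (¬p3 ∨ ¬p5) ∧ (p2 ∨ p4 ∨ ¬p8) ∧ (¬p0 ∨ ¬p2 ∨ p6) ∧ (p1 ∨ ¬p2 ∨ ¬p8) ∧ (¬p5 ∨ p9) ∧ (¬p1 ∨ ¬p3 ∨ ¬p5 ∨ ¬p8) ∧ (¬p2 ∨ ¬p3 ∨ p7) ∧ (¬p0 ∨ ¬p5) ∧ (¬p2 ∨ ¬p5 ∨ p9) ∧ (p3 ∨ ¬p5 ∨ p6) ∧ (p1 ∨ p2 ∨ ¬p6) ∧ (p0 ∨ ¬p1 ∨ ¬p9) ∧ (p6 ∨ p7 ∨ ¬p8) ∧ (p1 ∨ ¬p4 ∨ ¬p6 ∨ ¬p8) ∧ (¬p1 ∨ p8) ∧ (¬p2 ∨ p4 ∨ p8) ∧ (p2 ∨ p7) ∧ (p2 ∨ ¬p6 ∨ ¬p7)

Case p1 = True:
  Clause (¬p1) is falsified — contradiction.
Case p1 = False:
  (¬p0) forces p0 = False.
  Clause (p0 ∨ p1) is falsified — contradiction.
Both cases fail, so the formula is unsatisfiable.

The formula is unsatisfiable.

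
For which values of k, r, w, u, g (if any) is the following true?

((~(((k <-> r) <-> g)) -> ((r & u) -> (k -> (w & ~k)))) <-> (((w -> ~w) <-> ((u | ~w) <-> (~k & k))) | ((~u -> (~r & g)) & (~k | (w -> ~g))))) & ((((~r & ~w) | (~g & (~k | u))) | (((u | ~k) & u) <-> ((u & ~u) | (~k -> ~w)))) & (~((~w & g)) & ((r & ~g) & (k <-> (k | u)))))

Case g = True: the conjunct ~g is False.
Case g = False: the formula simplifies to ((~(~((k <-> r))) -> ((r & u) -> (k -> (w & ~k)))) <-> (((w -> ~w) <-> ((u | ~w) <-> (~k & k))) | u)) & ((((~r & ~w) | (~k | u)) | (((u | ~k) & u) <-> ((u & ~u) | (~k -> ~w)))) & (r & (k <-> (k | u)))).
  k = True: simplifies to ((~(~r) -> ~((r & u))) <-> (((w -> ~w) <-> ~((u | ~w))) | u)) & ((((~r & ~w) | u) | (u & u)) & r).
    r = True: simplifies to (~u <-> (((w -> ~w) <-> ~((u | ~w))) | u)) & (u | (u & u)).
      u = True: the conjunct ~u <-> (((w -> ~w) <-> ~((u | ~w))) | u) becomes ~True <-> (~((w -> ~w)) | True) = False.
      u = False: the conjunct u | (u & u) becomes False | (False & False) = False.
    r = False: the conjunct r is False.
  k = False: simplifies to (((w -> ~w) <-> ~((u | ~w))) | u) & (r & ~u).
    u = True: the conjunct ~u is False.
    u = False: simplifies to ((w -> ~w) <-> ~(~w)) & r.
      w = True: the conjunct (w -> ~w) <-> ~(~w) becomes (True -> False) <-> ~False = False.
      w = False: the conjunct (w -> ~w) <-> ~(~w) becomes (False -> True) <-> ~True = False.
Both cases fail — unsatisfiable.

Unsatisfiable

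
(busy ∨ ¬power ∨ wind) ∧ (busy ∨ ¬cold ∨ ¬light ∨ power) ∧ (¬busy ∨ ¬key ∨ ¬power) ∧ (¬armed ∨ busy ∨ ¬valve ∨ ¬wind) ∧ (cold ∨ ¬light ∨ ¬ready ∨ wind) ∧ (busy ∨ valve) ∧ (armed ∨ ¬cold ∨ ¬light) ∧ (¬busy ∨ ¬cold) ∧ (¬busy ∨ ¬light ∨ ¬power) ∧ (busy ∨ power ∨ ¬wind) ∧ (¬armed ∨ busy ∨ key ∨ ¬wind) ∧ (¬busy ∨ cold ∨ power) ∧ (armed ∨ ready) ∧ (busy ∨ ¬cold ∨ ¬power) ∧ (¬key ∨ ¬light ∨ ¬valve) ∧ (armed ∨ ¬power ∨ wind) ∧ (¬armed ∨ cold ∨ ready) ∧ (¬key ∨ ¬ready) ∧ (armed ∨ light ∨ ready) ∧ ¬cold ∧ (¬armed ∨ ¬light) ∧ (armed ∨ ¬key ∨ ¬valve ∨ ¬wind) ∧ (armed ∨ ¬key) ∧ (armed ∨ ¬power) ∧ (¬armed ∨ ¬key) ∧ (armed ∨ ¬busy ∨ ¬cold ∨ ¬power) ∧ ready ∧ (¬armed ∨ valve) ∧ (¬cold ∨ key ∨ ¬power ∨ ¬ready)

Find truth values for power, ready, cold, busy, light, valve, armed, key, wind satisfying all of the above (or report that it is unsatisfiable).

power=F; ready=T; cold=F; busy=F; light=F; valve=T; armed=T; key=F; wind=F

Unit clause (¬cold) forces cold = False.
Unit clause (ready) forces ready = True.
In (¬key ∨ ¬ready) only ¬key is left, so key = False.
Set power = False.
  then (¬busy ∨ cold ∨ power) forces busy = False.
  then (busy ∨ valve) forces valve = True.
  then (busy ∨ power ∨ ¬wind) forces wind = False.
  then (cold ∨ ¬light ∨ ¬ready ∨ wind) forces light = False.
Set armed = True.
All clauses satisfied.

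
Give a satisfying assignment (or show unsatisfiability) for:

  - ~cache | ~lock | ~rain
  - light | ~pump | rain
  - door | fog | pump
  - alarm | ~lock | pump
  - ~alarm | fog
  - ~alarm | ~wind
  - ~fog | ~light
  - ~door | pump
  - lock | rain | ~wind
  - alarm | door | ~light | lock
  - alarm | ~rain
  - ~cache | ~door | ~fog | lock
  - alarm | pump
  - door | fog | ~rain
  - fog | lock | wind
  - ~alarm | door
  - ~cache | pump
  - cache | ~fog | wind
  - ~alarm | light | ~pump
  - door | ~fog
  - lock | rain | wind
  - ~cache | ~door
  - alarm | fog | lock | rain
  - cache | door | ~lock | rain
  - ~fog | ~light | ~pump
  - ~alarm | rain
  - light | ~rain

Try light = False:
  (light | ~rain) forces rain = False.
  (light | ~pump | rain) forces pump = False.
  (~door | pump) forces door = False.
  (door | fog | pump) forces fog = True.
  clause (door | ~fog) is falsified — backtrack.
So light = True.
  then (~fog | ~light) forces fog = False.
  then (~alarm | fog) forces alarm = False.
  then (alarm | ~rain) forces rain = False.
  then (alarm | pump) forces pump = True.
  then (alarm | fog | lock | rain) forces lock = True.
Set wind = False.
Set cache = True.
  then (~cache | ~door) forces door = False.
All clauses satisfied.

light = True, rain = False, wind = False, alarm = False, fog = False, cache = True, door = False, lock = True, pump = True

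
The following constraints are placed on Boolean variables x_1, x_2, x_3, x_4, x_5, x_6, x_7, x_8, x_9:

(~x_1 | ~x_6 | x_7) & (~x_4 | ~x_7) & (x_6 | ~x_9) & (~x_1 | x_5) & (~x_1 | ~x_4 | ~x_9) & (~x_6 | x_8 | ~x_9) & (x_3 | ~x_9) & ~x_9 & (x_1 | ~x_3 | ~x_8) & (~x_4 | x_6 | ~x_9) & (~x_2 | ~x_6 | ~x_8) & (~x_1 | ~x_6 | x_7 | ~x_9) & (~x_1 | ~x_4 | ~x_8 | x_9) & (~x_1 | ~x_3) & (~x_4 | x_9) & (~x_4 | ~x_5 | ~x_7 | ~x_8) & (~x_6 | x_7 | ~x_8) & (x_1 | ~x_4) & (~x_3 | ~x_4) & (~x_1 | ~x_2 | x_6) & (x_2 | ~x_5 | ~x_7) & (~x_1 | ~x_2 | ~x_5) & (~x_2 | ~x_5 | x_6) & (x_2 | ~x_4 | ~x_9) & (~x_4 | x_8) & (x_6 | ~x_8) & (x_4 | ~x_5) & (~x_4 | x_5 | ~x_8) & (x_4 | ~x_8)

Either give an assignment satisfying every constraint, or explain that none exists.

x_1 = False, x_2 = True, x_3 = False, x_4 = False, x_5 = False, x_6 = False, x_7 = False, x_8 = False, x_9 = False

Unit clause (~x_9) forces x_9 = False.
In (~x_4 | x_9) only ~x_4 is left, so x_4 = False.
In (x_4 | ~x_5) only ~x_5 is left, so x_5 = False.
In (x_4 | ~x_8) only ~x_8 is left, so x_8 = False.
In (~x_1 | x_5) only ~x_1 is left, so x_1 = False.
Set x_2 = True.
Set x_3 = False.
Set x_6 = False.
Set x_7 = False.
All clauses satisfied.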